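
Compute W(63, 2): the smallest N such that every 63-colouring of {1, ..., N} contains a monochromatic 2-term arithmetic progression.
W(63, 2) = 63 + 1 = 64

A 2-term AP is any pair of integers, so a monochromatic 2-AP exists iff some colour is used at least twice. With 63 colours, the colouring i ↦ i on {1, ..., 63} uses each colour once, avoiding any monochromatic pair, so W(63, 2) > 63. For {1, ..., 64}, pigeonhole forces two integers of the same colour, which form a monochromatic 2-AP. Hence W(63, 2) = 64.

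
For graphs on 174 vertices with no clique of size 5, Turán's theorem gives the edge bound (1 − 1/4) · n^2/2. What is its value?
Turán density bound = (3/4) · 174^2/2 = 22707/2 ≈ 11353.5

Turán's theorem: ex(n, K_{r+1}) is achieved by the complete r-partite Turán graph T(n, r) with parts as balanced as possible, and is at most (1 − 1/r) · n^2/2. For r = 4, n = 174: the density bound is (3/4) · 30276/2 = 22707/2 ≈ 11353.5. The integer-valued extremum is e(T(174, 4)) = 11353, which is strictly less than the density bound 22707/2 since 4 ∤ 174 (the parts of T(174, 4) cannot all be equal).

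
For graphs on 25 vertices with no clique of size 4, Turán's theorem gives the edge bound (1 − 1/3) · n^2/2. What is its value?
Turán density bound = (2/3) · 25^2/2 = 625/3 ≈ 208.3333

Turán's theorem: ex(n, K_{r+1}) is achieved by the complete r-partite Turán graph T(n, r) with parts as balanced as possible, and is at most (1 − 1/r) · n^2/2. For r = 3, n = 25: the density bound is (2/3) · 625/2 = 625/3 ≈ 208.3333. The integer-valued extremum is e(T(25, 3)) = 208, which is strictly less than the density bound 625/3 since 3 ∤ 25 (the parts of T(25, 3) cannot all be equal).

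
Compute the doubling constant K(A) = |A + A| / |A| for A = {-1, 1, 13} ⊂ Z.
K = |A + A| / |A| = 6/3 = 2

Enumerate A + A = {a + b : a, b ∈ A}. With |A| = 3, there are |A|^2 = 9 ordered sum pairs; collecting distinct values, A + A = {-2, 0, 2, 12, 14, 26}, so |A + A| = 6. Thus K = 6/3 = 2. For comparison, the minimum possible |A + A| over all 3-element sets is 2·3 − 1 = 5 (so min K = 5/3), attained only by arithmetic progressions.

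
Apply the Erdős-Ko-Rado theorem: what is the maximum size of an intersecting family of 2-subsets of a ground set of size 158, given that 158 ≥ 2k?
max |F| = C(157, 1) = 157

Erdős-Ko-Rado (1961): when n ≥ 2k, max |F| = C(n−1, k−1). The bound is attained by the star {A : i ∈ A} for any fixed i ∈ [n]. Here C(158−1, 2−1) = C(157, 1) = 157.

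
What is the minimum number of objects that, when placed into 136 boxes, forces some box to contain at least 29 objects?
n = (29 − 1)·136 + 1 = 3809

By the generalised pigeonhole principle, to guarantee some box contains ≥ r objects we need more than (r − 1) · k objects total. Threshold: n = (r − 1) · k + 1. With r = 29 and k = 136: n = 28 · 136 + 1 = 3808 + 1 = 3809. For n = 3808 = 28 · 136, we can put exactly 28 objects in every box, avoiding 29 in any single one — so 3809 is tight.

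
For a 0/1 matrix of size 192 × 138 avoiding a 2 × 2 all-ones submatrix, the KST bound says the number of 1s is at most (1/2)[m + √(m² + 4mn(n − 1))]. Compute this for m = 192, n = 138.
z(192, 138; 2, 2) ≤ (1/2)[192 + √(192² + 4·192·138·137)] = (1/2)[192 + √14556672] = 2003.6603

Kővári–Sós–Turán: let r_1, ..., r_192 be the row sums and z = Σ r_i the total number of 1s. Each pair of columns can share at most one row with both entries 1 (else a 2×2 all-ones block appears), so Σ_i C(r_i, 2) ≤ C(138, 2) = 9453. By convexity Σ_i C(r_i, 2) ≥ 192·C(z/192, 2) = z(z − 192)/(2·192), giving z² − 192z − 192·138·137 ≤ 0 and hence z ≤ (1/2)[192 + √(36864 + 4·3629952)] = (1/2)[192 + √14556672] ≈ (1/2)(192 + 3815.3207) = 2003.6603.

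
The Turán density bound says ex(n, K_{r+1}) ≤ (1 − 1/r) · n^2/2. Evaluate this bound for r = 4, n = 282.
Turán density bound = (3/4) · 282^2/2 = 59643/2 ≈ 29821.5

Turán's theorem: ex(n, K_{r+1}) is achieved by the complete r-partite Turán graph T(n, r) with parts as balanced as possible, and is at most (1 − 1/r) · n^2/2. For r = 4, n = 282: the density bound is (3/4) · 79524/2 = 59643/2 ≈ 29821.5. The integer-valued extremum is e(T(282, 4)) = 29821, which is strictly less than the density bound 59643/2 since 4 ∤ 282 (the parts of T(282, 4) cannot all be equal).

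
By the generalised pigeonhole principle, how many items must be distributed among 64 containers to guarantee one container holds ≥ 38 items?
n = (38 − 1)·64 + 1 = 2369

By the generalised pigeonhole principle, to guarantee some box contains ≥ r objects we need more than (r − 1) · k objects total. Threshold: n = (r − 1) · k + 1. With r = 38 and k = 64: n = 37 · 64 + 1 = 2368 + 1 = 2369. For n = 2368 = 37 · 64, we can put exactly 37 objects in every box, avoiding 38 in any single one — so 2369 is tight.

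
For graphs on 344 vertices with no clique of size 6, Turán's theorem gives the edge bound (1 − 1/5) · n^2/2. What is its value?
Turán density bound = (4/5) · 344^2/2 = 236672/5 ≈ 47334.4

Turán's theorem: ex(n, K_{r+1}) is achieved by the complete r-partite Turán graph T(n, r) with parts as balanced as possible, and is at most (1 − 1/r) · n^2/2. For r = 5, n = 344: the density bound is (4/5) · 118336/2 = 236672/5 ≈ 47334.4. The integer-valued extremum is e(T(344, 5)) = 47334, which is strictly less than the density bound 236672/5 since 5 ∤ 344 (the parts of T(344, 5) cannot all be equal).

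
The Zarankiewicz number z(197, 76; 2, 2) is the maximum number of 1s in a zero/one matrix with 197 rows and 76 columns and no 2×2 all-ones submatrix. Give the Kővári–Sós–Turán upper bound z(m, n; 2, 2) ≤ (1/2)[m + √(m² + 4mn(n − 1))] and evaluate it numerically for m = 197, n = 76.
z(197, 76; 2, 2) ≤ (1/2)[197 + √(197² + 4·197·76·75)] = (1/2)[197 + √4530409] = 1162.7379

Kővári–Sós–Turán: let r_1, ..., r_197 be the row sums and z = Σ r_i the total number of 1s. Each pair of columns can share at most one row with both entries 1 (else a 2×2 all-ones block appears), so Σ_i C(r_i, 2) ≤ C(76, 2) = 2850. By convexity Σ_i C(r_i, 2) ≥ 197·C(z/197, 2) = z(z − 197)/(2·197), giving z² − 197z − 197·76·75 ≤ 0 and hence z ≤ (1/2)[197 + √(38809 + 4·1122900)] = (1/2)[197 + √4530409] ≈ (1/2)(197 + 2128.4757) = 1162.7379.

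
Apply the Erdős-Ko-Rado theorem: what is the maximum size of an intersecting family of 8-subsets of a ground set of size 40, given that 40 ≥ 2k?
max |F| = C(39, 7) = 15380937

Erdős-Ko-Rado (1961): when n ≥ 2k, max |F| = C(n−1, k−1). The bound is attained by the star {A : i ∈ A} for any fixed i ∈ [n]. Here C(40−1, 8−1) = C(39, 7) = 15380937.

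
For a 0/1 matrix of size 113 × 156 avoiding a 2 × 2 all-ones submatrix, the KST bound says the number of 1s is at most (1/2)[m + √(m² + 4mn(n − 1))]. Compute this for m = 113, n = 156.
z(113, 156; 2, 2) ≤ (1/2)[113 + √(113² + 4·113·156·155)] = (1/2)[113 + √10942129] = 1710.4445

Kővári–Sós–Turán: let r_1, ..., r_113 be the row sums and z = Σ r_i the total number of 1s. Each pair of columns can share at most one row with both entries 1 (else a 2×2 all-ones block appears), so Σ_i C(r_i, 2) ≤ C(156, 2) = 12090. By convexity Σ_i C(r_i, 2) ≥ 113·C(z/113, 2) = z(z − 113)/(2·113), giving z² − 113z − 113·156·155 ≤ 0 and hence z ≤ (1/2)[113 + √(12769 + 4·2732340)] = (1/2)[113 + √10942129] ≈ (1/2)(113 + 3307.8889) = 1710.4445.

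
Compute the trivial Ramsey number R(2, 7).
R(2, 7) = 7

R(2, k) = k for all k ≥ 2: in a 2-colouring of K_k, either some edge is red (a red K_2) or all edges are blue (a blue K_k). And K_{6} coloured all-blue has no blue K_7, so R(2, 7) > 6. Hence R(2, 7) = 7.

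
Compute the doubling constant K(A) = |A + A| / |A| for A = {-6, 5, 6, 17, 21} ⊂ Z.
K = |A + A| / |A| = 14/5

Enumerate A + A = {a + b : a, b ∈ A}. With |A| = 5, there are |A|^2 = 25 ordered sum pairs; collecting distinct values, A + A = {-12, -1, 0, 10, 11, 12, 15, 22, 23, 26, 27, 34, 38, 42}, so |A + A| = 14. Thus K = 14/5. For comparison, the minimum possible |A + A| over all 5-element sets is 2·5 − 1 = 9 (so min K = 9/5), attained only by arithmetic progressions.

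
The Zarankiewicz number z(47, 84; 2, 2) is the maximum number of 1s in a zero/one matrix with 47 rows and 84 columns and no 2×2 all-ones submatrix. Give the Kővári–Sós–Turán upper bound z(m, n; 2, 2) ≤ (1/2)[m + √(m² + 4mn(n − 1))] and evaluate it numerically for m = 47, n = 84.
z(47, 84; 2, 2) ≤ (1/2)[47 + √(47² + 4·47·84·83)] = (1/2)[47 + √1312945] = 596.4191

Kővári–Sós–Turán: let r_1, ..., r_47 be the row sums and z = Σ r_i the total number of 1s. Each pair of columns can share at most one row with both entries 1 (else a 2×2 all-ones block appears), so Σ_i C(r_i, 2) ≤ C(84, 2) = 3486. By convexity Σ_i C(r_i, 2) ≥ 47·C(z/47, 2) = z(z − 47)/(2·47), giving z² − 47z − 47·84·83 ≤ 0 and hence z ≤ (1/2)[47 + √(2209 + 4·327684)] = (1/2)[47 + √1312945] ≈ (1/2)(47 + 1145.8381) = 596.4191.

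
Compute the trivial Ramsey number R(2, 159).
R(2, 159) = 159

R(2, k) = k for all k ≥ 2: in a 2-colouring of K_k, either some edge is red (a red K_2) or all edges are blue (a blue K_k). And K_{158} coloured all-blue has no blue K_159, so R(2, 159) > 158. Hence R(2, 159) = 159.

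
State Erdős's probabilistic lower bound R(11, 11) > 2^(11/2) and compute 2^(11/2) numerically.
2^(11/2) = 45.2548; so R(11, 11) > 45.2548

Colour each edge of K_n uniformly at random with red/blue. The expected number of monochromatic K_11 is C(n, 11) · 2 · 2^(−C(11,2)). If C(n, 11) · 2^(1 − C(11,2)) < 1, then with positive probability no monochromatic K_11 exists, so R(11, 11) > n. The standard estimate C(n, 11) ≤ n^11/11! shows this inequality holds whenever n ≤ 2^(11/2) (since 11! · 2^(C(11,2) − 1) > 2^(11^2/2) ≥ n^11). Hence R(11, 11) > 2^(11/2) = 45.2548.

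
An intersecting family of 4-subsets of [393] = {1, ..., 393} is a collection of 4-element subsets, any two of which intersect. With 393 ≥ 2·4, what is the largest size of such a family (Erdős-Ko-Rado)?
max |F| = C(392, 3) = 9962680

The Erdős-Ko-Rado theorem states: for n ≥ 2k, an intersecting family of k-subsets of an n-element set has size at most C(n − 1, k − 1), with equality for 'star' families {A ⊆ [n] : |A| = k, i ∈ A} (fix an element i). For n = 393, k = 4: C(392, 3) = 9962680.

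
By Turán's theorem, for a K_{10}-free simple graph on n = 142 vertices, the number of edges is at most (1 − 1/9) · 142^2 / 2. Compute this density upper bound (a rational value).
Turán density bound = (8/9) · 142^2/2 = 80656/9 ≈ 8961.7778

Turán's theorem: ex(n, K_{r+1}) is achieved by the complete r-partite Turán graph T(n, r) with parts as balanced as possible, and is at most (1 − 1/r) · n^2/2. For r = 9, n = 142: the density bound is (8/9) · 20164/2 = 80656/9 ≈ 8961.7778. The integer-valued extremum is e(T(142, 9)) = 8961, which is strictly less than the density bound 80656/9 since 9 ∤ 142 (the parts of T(142, 9) cannot all be equal).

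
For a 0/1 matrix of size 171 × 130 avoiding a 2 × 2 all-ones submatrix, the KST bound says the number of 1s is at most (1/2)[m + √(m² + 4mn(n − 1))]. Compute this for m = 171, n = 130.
z(171, 130; 2, 2) ≤ (1/2)[171 + √(171² + 4·171·130·129)] = (1/2)[171 + √11499921] = 1781.0767

Kővári–Sós–Turán: let r_1, ..., r_171 be the row sums and z = Σ r_i the total number of 1s. Each pair of columns can share at most one row with both entries 1 (else a 2×2 all-ones block appears), so Σ_i C(r_i, 2) ≤ C(130, 2) = 8385. By convexity Σ_i C(r_i, 2) ≥ 171·C(z/171, 2) = z(z − 171)/(2·171), giving z² − 171z − 171·130·129 ≤ 0 and hence z ≤ (1/2)[171 + √(29241 + 4·2867670)] = (1/2)[171 + √11499921] ≈ (1/2)(171 + 3391.1533) = 1781.0767.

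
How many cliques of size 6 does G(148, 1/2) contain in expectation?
E[# K_6] = C(148, 6) · (1/2)^C(6, 2) = 13172431272 / 2^15 = 1646553909/4096 ≈ 401990.700439

For each 6-subset S of vertices (there are C(148, 6) = 13172431272 such S), let X_S = 1 if S induces a K_6 (all C(6, 2) = 15 edges present). Then P(X_S = 1) = (1/2)^15 = 1/32768. By linearity of expectation, E[# K_6] = C(148, 6) · (1/2)^15 = 13172431272 / 32768 = 1646553909/4096 ≈ 401990.700439.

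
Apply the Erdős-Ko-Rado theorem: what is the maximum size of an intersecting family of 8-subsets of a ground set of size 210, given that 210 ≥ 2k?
max |F| = C(209, 7) = 3122458801176

The Erdős-Ko-Rado theorem states: for n ≥ 2k, an intersecting family of k-subsets of an n-element set has size at most C(n − 1, k − 1), with equality for 'star' families {A ⊆ [n] : |A| = k, i ∈ A} (fix an element i). For n = 210, k = 8: C(209, 7) = 3122458801176.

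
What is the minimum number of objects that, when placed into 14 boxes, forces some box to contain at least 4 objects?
n = (4 − 1)·14 + 1 = 43

By the generalised pigeonhole principle, to guarantee some box contains ≥ r objects we need more than (r − 1) · k objects total. Threshold: n = (r − 1) · k + 1. With r = 4 and k = 14: n = 3 · 14 + 1 = 42 + 1 = 43. For n = 42 = 3 · 14, we can put exactly 3 objects in every box, avoiding 4 in any single one — so 43 is tight.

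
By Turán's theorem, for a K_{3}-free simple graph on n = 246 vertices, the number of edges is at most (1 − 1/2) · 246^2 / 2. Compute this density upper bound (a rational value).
Turán density bound = (1/2) · 246^2/2 = 15129

Turán's theorem: ex(n, K_{r+1}) is achieved by the complete r-partite Turán graph T(n, r) with parts as balanced as possible, and is at most (1 − 1/r) · n^2/2. For r = 2, n = 246: the density bound is (1/2) · 60516/2 = 15129. Since 2 ∣ 246, the Turán graph T(246, 2) has parts of equal size 123, and its edge count e(T(246, 2)) = 15129 attains the density bound exactly.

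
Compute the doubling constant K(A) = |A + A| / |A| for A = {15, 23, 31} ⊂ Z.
K = |A + A| / |A| = 5/3

Enumerate A + A = {a + b : a, b ∈ A}. With |A| = 3, there are |A|^2 = 9 ordered sum pairs; collecting distinct values, A + A = {30, 38, 46, 54, 62}, so |A + A| = 5. Thus K = 5/3. Here |A + A| = 2|A| − 1 = 5, the minimum possible — so K = 5/3 is minimal, which holds iff A is an arithmetic progression.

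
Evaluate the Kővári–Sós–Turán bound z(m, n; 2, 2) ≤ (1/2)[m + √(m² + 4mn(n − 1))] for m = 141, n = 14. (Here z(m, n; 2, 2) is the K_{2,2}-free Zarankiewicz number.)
z(141, 14; 2, 2) ≤ (1/2)[141 + √(141² + 4·141·14·13)] = (1/2)[141 + √122529] = 245.5207

Kővári–Sós–Turán: let r_1, ..., r_141 be the row sums and z = Σ r_i the total number of 1s. Each pair of columns can share at most one row with both entries 1 (else a 2×2 all-ones block appears), so Σ_i C(r_i, 2) ≤ C(14, 2) = 91. By convexity Σ_i C(r_i, 2) ≥ 141·C(z/141, 2) = z(z − 141)/(2·141), giving z² − 141z − 141·14·13 ≤ 0 and hence z ≤ (1/2)[141 + √(19881 + 4·25662)] = (1/2)[141 + √122529] ≈ (1/2)(141 + 350.0414) = 245.5207.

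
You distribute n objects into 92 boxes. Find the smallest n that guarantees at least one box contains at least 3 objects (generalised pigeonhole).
n = (3 − 1)·92 + 1 = 185

By the generalised pigeonhole principle, to guarantee some box contains ≥ r objects we need more than (r − 1) · k objects total. Threshold: n = (r − 1) · k + 1. With r = 3 and k = 92: n = 2 · 92 + 1 = 184 + 1 = 185. For n = 184 = 2 · 92, we can put exactly 2 objects in every box, avoiding 3 in any single one — so 185 is tight.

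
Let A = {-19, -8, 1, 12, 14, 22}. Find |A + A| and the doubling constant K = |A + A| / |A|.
K = |A + A| / |A| = 20/6 = 10/3

Enumerate A + A = {a + b : a, b ∈ A}. With |A| = 6, there are |A|^2 = 36 ordered sum pairs; collecting distinct values, A + A = {-38, -27, -18, -16, -7, -5, 2, 3, 4, 6, 13, 14, 15, 23, 24, 26, 28, 34, 36, 44}, so |A + A| = 20. Thus K = 20/6 = 10/3. For comparison, the minimum possible |A + A| over all 6-element sets is 2·6 − 1 = 11 (so min K = 11/6), attained only by arithmetic progressions.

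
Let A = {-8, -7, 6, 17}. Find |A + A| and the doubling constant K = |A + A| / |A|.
K = |A + A| / |A| = 10/4 = 5/2

Enumerate A + A = {a + b : a, b ∈ A}. With |A| = 4, there are |A|^2 = 16 ordered sum pairs; collecting distinct values, A + A = {-16, -15, -14, -2, -1, 9, 10, 12, 23, 34}, so |A + A| = 10. Thus K = 10/4 = 5/2. For comparison, the minimum possible |A + A| over all 4-element sets is 2·4 − 1 = 7 (so min K = 7/4), attained only by arithmetic progressions.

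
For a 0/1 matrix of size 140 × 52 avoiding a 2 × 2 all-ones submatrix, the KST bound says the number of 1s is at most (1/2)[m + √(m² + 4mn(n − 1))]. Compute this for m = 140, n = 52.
z(140, 52; 2, 2) ≤ (1/2)[140 + √(140² + 4·140·52·51)] = (1/2)[140 + √1504720] = 683.3351

Kővári–Sós–Turán: let r_1, ..., r_140 be the row sums and z = Σ r_i the total number of 1s. Each pair of columns can share at most one row with both entries 1 (else a 2×2 all-ones block appears), so Σ_i C(r_i, 2) ≤ C(52, 2) = 1326. By convexity Σ_i C(r_i, 2) ≥ 140·C(z/140, 2) = z(z − 140)/(2·140), giving z² − 140z − 140·52·51 ≤ 0 and hence z ≤ (1/2)[140 + √(19600 + 4·371280)] = (1/2)[140 + √1504720] ≈ (1/2)(140 + 1226.6703) = 683.3351.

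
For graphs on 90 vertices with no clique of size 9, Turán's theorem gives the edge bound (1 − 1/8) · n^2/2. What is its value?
Turán density bound = (7/8) · 90^2/2 = 14175/4 ≈ 3543.75

Turán's theorem: ex(n, K_{r+1}) is achieved by the complete r-partite Turán graph T(n, r) with parts as balanced as possible, and is at most (1 − 1/r) · n^2/2. For r = 8, n = 90: the density bound is (7/8) · 8100/2 = 14175/4 ≈ 3543.75. The integer-valued extremum is e(T(90, 8)) = 3543, which is strictly less than the density bound 14175/4 since 8 ∤ 90 (the parts of T(90, 8) cannot all be equal).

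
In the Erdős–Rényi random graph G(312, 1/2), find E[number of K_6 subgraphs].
E[# K_6] = C(312, 6) · (1/2)^C(6, 2) = 1220651676244 / 2^15 = 305162919061/8192 ≈ 37251332.893188

For each 6-subset S of vertices (there are C(312, 6) = 1220651676244 such S), let X_S = 1 if S induces a K_6 (all C(6, 2) = 15 edges present). Then P(X_S = 1) = (1/2)^15 = 1/32768. By linearity of expectation, E[# K_6] = C(312, 6) · (1/2)^15 = 1220651676244 / 32768 = 305162919061/8192 ≈ 37251332.893188.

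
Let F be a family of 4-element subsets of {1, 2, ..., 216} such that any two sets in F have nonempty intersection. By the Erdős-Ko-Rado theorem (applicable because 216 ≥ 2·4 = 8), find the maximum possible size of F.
max |F| = C(215, 3) = 1633355

Erdős-Ko-Rado (1961): when n ≥ 2k, max |F| = C(n−1, k−1). The bound is attained by the star {A : i ∈ A} for any fixed i ∈ [n]. Here C(216−1, 4−1) = C(215, 3) = 1633355.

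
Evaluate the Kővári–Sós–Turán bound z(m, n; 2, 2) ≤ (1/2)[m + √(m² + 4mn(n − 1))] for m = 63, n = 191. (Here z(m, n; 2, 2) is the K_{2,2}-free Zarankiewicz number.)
z(63, 191; 2, 2) ≤ (1/2)[63 + √(63² + 4·63·191·190)] = (1/2)[63 + √9149049] = 1543.8697

Kővári–Sós–Turán: let r_1, ..., r_63 be the row sums and z = Σ r_i the total number of 1s. Each pair of columns can share at most one row with both entries 1 (else a 2×2 all-ones block appears), so Σ_i C(r_i, 2) ≤ C(191, 2) = 18145. By convexity Σ_i C(r_i, 2) ≥ 63·C(z/63, 2) = z(z − 63)/(2·63), giving z² − 63z − 63·191·190 ≤ 0 and hence z ≤ (1/2)[63 + √(3969 + 4·2286270)] = (1/2)[63 + √9149049] ≈ (1/2)(63 + 3024.7395) = 1543.8697.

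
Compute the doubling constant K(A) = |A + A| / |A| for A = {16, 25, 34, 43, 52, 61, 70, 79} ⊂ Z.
K = |A + A| / |A| = 15/8

Enumerate A + A = {a + b : a, b ∈ A}. With |A| = 8, there are |A|^2 = 64 ordered sum pairs; collecting distinct values, A + A = {32, 41, 50, 59, 68, 77, 86, 95, 104, 113, 122, 131, 140, 149, 158}, so |A + A| = 15. Thus K = 15/8. Here |A + A| = 2|A| − 1 = 15, the minimum possible — so K = 15/8 is minimal, which holds iff A is an arithmetic progression.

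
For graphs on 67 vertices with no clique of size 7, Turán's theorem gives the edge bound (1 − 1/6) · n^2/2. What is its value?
Turán density bound = (5/6) · 67^2/2 = 22445/12 ≈ 1870.4167

Turán's theorem: ex(n, K_{r+1}) is achieved by the complete r-partite Turán graph T(n, r) with parts as balanced as possible, and is at most (1 − 1/r) · n^2/2. For r = 6, n = 67: the density bound is (5/6) · 4489/2 = 22445/12 ≈ 1870.4167. The integer-valued extremum is e(T(67, 6)) = 1870, which is strictly less than the density bound 22445/12 since 6 ∤ 67 (the parts of T(67, 6) cannot all be equal).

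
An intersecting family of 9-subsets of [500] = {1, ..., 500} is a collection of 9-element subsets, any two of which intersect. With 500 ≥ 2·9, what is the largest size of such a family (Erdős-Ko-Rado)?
max |F| = C(499, 8) = 90113861475235026

Erdős-Ko-Rado (1961): when n ≥ 2k, max |F| = C(n−1, k−1). The bound is attained by the star {A : i ∈ A} for any fixed i ∈ [n]. Here C(500−1, 9−1) = C(499, 8) = 90113861475235026.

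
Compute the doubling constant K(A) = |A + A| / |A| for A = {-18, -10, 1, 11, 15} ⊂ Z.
K = |A + A| / |A| = 15/5 = 3

Enumerate A + A = {a + b : a, b ∈ A}. With |A| = 5, there are |A|^2 = 25 ordered sum pairs; collecting distinct values, A + A = {-36, -28, -20, -17, -9, -7, -3, 1, 2, 5, 12, 16, 22, 26, 30}, so |A + A| = 15. Thus K = 15/5 = 3. For comparison, the minimum possible |A + A| over all 5-element sets is 2·5 − 1 = 9 (so min K = 9/5), attained only by arithmetic progressions.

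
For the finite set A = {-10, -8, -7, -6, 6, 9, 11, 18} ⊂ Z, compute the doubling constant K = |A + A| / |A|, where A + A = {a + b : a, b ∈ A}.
K = |A + A| / |A| = 30/8 = 15/4

Enumerate A + A = {a + b : a, b ∈ A}. With |A| = 8, there are |A|^2 = 64 ordered sum pairs; collecting distinct values, A + A = {-20, -18, -17, -16, -15, -14, -13, -12, -4, -2, -1, 0, 1, 2, 3, 4, 5, 8, 10, 11, 12, 15, 17, 18, 20, 22, 24, 27, 29, 36}, so |A + A| = 30. Thus K = 30/8 = 15/4. For comparison, the minimum possible |A + A| over all 8-element sets is 2·8 − 1 = 15 (so min K = 15/8), attained only by arithmetic progressions.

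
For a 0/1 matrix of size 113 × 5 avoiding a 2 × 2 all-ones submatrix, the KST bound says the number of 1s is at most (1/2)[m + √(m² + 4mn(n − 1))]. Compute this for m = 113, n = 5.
z(113, 5; 2, 2) ≤ (1/2)[113 + √(113² + 4·113·5·4)] = (1/2)[113 + √21809] = 130.3394

Kővári–Sós–Turán: let r_1, ..., r_113 be the row sums and z = Σ r_i the total number of 1s. Each pair of columns can share at most one row with both entries 1 (else a 2×2 all-ones block appears), so Σ_i C(r_i, 2) ≤ C(5, 2) = 10. By convexity Σ_i C(r_i, 2) ≥ 113·C(z/113, 2) = z(z − 113)/(2·113), giving z² − 113z − 113·5·4 ≤ 0 and hence z ≤ (1/2)[113 + √(12769 + 4·2260)] = (1/2)[113 + √21809] ≈ (1/2)(113 + 147.6787) = 130.3394.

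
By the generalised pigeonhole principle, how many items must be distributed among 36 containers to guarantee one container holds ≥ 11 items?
n = (11 − 1)·36 + 1 = 361

By the generalised pigeonhole principle, to guarantee some box contains ≥ r objects we need more than (r − 1) · k objects total. Threshold: n = (r − 1) · k + 1. With r = 11 and k = 36: n = 10 · 36 + 1 = 360 + 1 = 361. For n = 360 = 10 · 36, we can put exactly 10 objects in every box, avoiding 11 in any single one — so 361 is tight.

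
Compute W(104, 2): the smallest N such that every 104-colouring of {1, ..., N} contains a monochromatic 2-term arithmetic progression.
W(104, 2) = 104 + 1 = 105

A 2-term AP is any pair of integers, so a monochromatic 2-AP exists iff some colour is used at least twice. With 104 colours, the colouring i ↦ i on {1, ..., 104} uses each colour once, avoiding any monochromatic pair, so W(104, 2) > 104. For {1, ..., 105}, pigeonhole forces two integers of the same colour, which form a monochromatic 2-AP. Hence W(104, 2) = 105.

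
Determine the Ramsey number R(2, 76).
R(2, 76) = 76

R(2, k) = k for all k ≥ 2: in a 2-colouring of K_k, either some edge is red (a red K_2) or all edges are blue (a blue K_k). And K_{75} coloured all-blue has no blue K_76, so R(2, 76) > 75. Hence R(2, 76) = 76.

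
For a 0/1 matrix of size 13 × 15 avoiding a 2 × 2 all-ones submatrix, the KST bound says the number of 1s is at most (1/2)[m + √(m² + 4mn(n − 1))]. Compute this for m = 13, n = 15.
z(13, 15; 2, 2) ≤ (1/2)[13 + √(13² + 4·13·15·14)] = (1/2)[13 + √11089] = 59.1522

Kővári–Sós–Turán: let r_1, ..., r_13 be the row sums and z = Σ r_i the total number of 1s. Each pair of columns can share at most one row with both entries 1 (else a 2×2 all-ones block appears), so Σ_i C(r_i, 2) ≤ C(15, 2) = 105. By convexity Σ_i C(r_i, 2) ≥ 13·C(z/13, 2) = z(z − 13)/(2·13), giving z² − 13z − 13·15·14 ≤ 0 and hence z ≤ (1/2)[13 + √(169 + 4·2730)] = (1/2)[13 + √11089] ≈ (1/2)(13 + 105.3043) = 59.1522.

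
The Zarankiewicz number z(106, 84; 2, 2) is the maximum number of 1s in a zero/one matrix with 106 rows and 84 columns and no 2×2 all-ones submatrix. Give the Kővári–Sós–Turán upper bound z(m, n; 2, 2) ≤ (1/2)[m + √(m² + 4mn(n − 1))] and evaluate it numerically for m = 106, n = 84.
z(106, 84; 2, 2) ≤ (1/2)[106 + √(106² + 4·106·84·83)] = (1/2)[106 + √2967364] = 914.3019

Kővári–Sós–Turán: let r_1, ..., r_106 be the row sums and z = Σ r_i the total number of 1s. Each pair of columns can share at most one row with both entries 1 (else a 2×2 all-ones block appears), so Σ_i C(r_i, 2) ≤ C(84, 2) = 3486. By convexity Σ_i C(r_i, 2) ≥ 106·C(z/106, 2) = z(z − 106)/(2·106), giving z² − 106z − 106·84·83 ≤ 0 and hence z ≤ (1/2)[106 + √(11236 + 4·739032)] = (1/2)[106 + √2967364] ≈ (1/2)(106 + 1722.6038) = 914.3019.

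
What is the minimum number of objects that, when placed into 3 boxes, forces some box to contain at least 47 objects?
n = (47 − 1)·3 + 1 = 139

By the generalised pigeonhole principle, to guarantee some box contains ≥ r objects we need more than (r − 1) · k objects total. Threshold: n = (r − 1) · k + 1. With r = 47 and k = 3: n = 46 · 3 + 1 = 138 + 1 = 139. For n = 138 = 46 · 3, we can put exactly 46 objects in every box, avoiding 47 in any single one — so 139 is tight.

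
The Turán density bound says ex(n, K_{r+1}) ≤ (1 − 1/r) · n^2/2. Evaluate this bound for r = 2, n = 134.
Turán density bound = (1/2) · 134^2/2 = 4489

Turán's theorem: ex(n, K_{r+1}) is achieved by the complete r-partite Turán graph T(n, r) with parts as balanced as possible, and is at most (1 − 1/r) · n^2/2. For r = 2, n = 134: the density bound is (1/2) · 17956/2 = 4489. Since 2 ∣ 134, the Turán graph T(134, 2) has parts of equal size 67, and its edge count e(T(134, 2)) = 4489 attains the density bound exactly.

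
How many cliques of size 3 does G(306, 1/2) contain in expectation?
E[# K_3] = C(306, 3) · (1/2)^C(3, 2) = 4728720 / 2^3 = 591090

For each 3-subset S of vertices (there are C(306, 3) = 4728720 such S), let X_S = 1 if S induces a K_3 (all C(3, 2) = 3 edges present). Then P(X_S = 1) = (1/2)^3 = 1/8. By linearity of expectation, E[# K_3] = C(306, 3) · (1/2)^3 = 4728720 / 8 = 591090.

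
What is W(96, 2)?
W(96, 2) = 96 + 1 = 97

A 2-term AP is any pair of integers, so a monochromatic 2-AP exists iff some colour is used at least twice. With 96 colours, the colouring i ↦ i on {1, ..., 96} uses each colour once, avoiding any monochromatic pair, so W(96, 2) > 96. For {1, ..., 97}, pigeonhole forces two integers of the same colour, which form a monochromatic 2-AP. Hence W(96, 2) = 97.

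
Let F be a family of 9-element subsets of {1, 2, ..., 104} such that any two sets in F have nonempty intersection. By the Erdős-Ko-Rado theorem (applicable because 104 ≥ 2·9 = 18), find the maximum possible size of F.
max |F| = C(103, 8) = 237762021420

The Erdős-Ko-Rado theorem states: for n ≥ 2k, an intersecting family of k-subsets of an n-element set has size at most C(n − 1, k − 1), with equality for 'star' families {A ⊆ [n] : |A| = k, i ∈ A} (fix an element i). For n = 104, k = 9: C(103, 8) = 237762021420.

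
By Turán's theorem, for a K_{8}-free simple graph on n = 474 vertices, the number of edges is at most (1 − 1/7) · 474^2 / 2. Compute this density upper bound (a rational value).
Turán density bound = (6/7) · 474^2/2 = 674028/7 ≈ 96289.7143

Turán's theorem: ex(n, K_{r+1}) is achieved by the complete r-partite Turán graph T(n, r) with parts as balanced as possible, and is at most (1 − 1/r) · n^2/2. For r = 7, n = 474: the density bound is (6/7) · 224676/2 = 674028/7 ≈ 96289.7143. The integer-valued extremum is e(T(474, 7)) = 96289, which is strictly less than the density bound 674028/7 since 7 ∤ 474 (the parts of T(474, 7) cannot all be equal).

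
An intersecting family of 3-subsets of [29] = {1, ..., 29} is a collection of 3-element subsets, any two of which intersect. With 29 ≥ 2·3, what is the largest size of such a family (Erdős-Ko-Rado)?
max |F| = C(28, 2) = 378

Erdős-Ko-Rado (1961): when n ≥ 2k, max |F| = C(n−1, k−1). The bound is attained by the star {A : i ∈ A} for any fixed i ∈ [n]. Here C(29−1, 3−1) = C(28, 2) = 378.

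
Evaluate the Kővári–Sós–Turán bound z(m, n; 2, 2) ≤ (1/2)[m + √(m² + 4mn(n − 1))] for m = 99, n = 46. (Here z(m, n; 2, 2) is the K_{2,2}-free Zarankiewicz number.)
z(99, 46; 2, 2) ≤ (1/2)[99 + √(99² + 4·99·46·45)] = (1/2)[99 + √829521] = 504.8902

Kővári–Sós–Turán: let r_1, ..., r_99 be the row sums and z = Σ r_i the total number of 1s. Each pair of columns can share at most one row with both entries 1 (else a 2×2 all-ones block appears), so Σ_i C(r_i, 2) ≤ C(46, 2) = 1035. By convexity Σ_i C(r_i, 2) ≥ 99·C(z/99, 2) = z(z − 99)/(2·99), giving z² − 99z − 99·46·45 ≤ 0 and hence z ≤ (1/2)[99 + √(9801 + 4·204930)] = (1/2)[99 + √829521] ≈ (1/2)(99 + 910.7804) = 504.8902.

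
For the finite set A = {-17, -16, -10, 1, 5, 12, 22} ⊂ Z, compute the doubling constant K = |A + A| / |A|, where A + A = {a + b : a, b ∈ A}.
K = |A + A| / |A| = 25/7

Enumerate A + A = {a + b : a, b ∈ A}. With |A| = 7, there are |A|^2 = 49 ordered sum pairs; collecting distinct values, A + A = {-34, -33, -32, -27, -26, -20, -16, -15, -12, -11, -9, -5, -4, 2, 5, 6, 10, 12, 13, 17, 23, 24, 27, 34, 44}, so |A + A| = 25. Thus K = 25/7. For comparison, the minimum possible |A + A| over all 7-element sets is 2·7 − 1 = 13 (so min K = 13/7), attained only by arithmetic progressions.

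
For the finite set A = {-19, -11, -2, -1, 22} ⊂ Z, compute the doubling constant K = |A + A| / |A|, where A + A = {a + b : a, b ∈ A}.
K = |A + A| / |A| = 15/5 = 3

Enumerate A + A = {a + b : a, b ∈ A}. With |A| = 5, there are |A|^2 = 25 ordered sum pairs; collecting distinct values, A + A = {-38, -30, -22, -21, -20, -13, -12, -4, -3, -2, 3, 11, 20, 21, 44}, so |A + A| = 15. Thus K = 15/5 = 3. For comparison, the minimum possible |A + A| over all 5-element sets is 2·5 − 1 = 9 (so min K = 9/5), attained only by arithmetic progressions.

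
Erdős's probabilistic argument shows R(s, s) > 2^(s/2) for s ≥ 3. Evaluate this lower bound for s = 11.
2^(11/2) = 45.2548; so R(11, 11) > 45.2548

Colour each edge of K_n uniformly at random with red/blue. The expected number of monochromatic K_11 is C(n, 11) · 2 · 2^(−C(11,2)). If C(n, 11) · 2^(1 − C(11,2)) < 1, then with positive probability no monochromatic K_11 exists, so R(11, 11) > n. The standard estimate C(n, 11) ≤ n^11/11! shows this inequality holds whenever n ≤ 2^(11/2) (since 11! · 2^(C(11,2) − 1) > 2^(11^2/2) ≥ n^11). Hence R(11, 11) > 2^(11/2) = 45.2548.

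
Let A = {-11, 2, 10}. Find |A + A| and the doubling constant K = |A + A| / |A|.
K = |A + A| / |A| = 6/3 = 2

Enumerate A + A = {a + b : a, b ∈ A}. With |A| = 3, there are |A|^2 = 9 ordered sum pairs; collecting distinct values, A + A = {-22, -9, -1, 4, 12, 20}, so |A + A| = 6. Thus K = 6/3 = 2. For comparison, the minimum possible |A + A| over all 3-element sets is 2·3 − 1 = 5 (so min K = 5/3), attained only by arithmetic progressions.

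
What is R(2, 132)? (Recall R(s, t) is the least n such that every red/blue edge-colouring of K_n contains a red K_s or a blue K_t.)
R(2, 132) = 132

R(2, k) = k for all k ≥ 2: in a 2-colouring of K_k, either some edge is red (a red K_2) or all edges are blue (a blue K_k). And K_{131} coloured all-blue has no blue K_132, so R(2, 132) > 131. Hence R(2, 132) = 132.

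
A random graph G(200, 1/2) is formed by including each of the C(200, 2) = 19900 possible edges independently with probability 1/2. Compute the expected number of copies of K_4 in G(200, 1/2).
E[# K_4] = C(200, 4) · (1/2)^C(4, 2) = 64684950 / 2^6 = 32342475/32 = 1010702.34375

For each 4-subset S of vertices (there are C(200, 4) = 64684950 such S), let X_S = 1 if S induces a K_4 (all C(4, 2) = 6 edges present). Then P(X_S = 1) = (1/2)^6 = 1/64. By linearity of expectation, E[# K_4] = C(200, 4) · (1/2)^6 = 64684950 / 64 = 32342475/32 = 1010702.34375.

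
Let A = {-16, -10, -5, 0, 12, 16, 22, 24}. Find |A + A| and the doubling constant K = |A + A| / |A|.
K = |A + A| / |A| = 31/8

Enumerate A + A = {a + b : a, b ∈ A}. With |A| = 8, there are |A|^2 = 64 ordered sum pairs; collecting distinct values, A + A = {-32, -26, -21, -20, -16, -15, -10, -5, -4, 0, 2, 6, 7, 8, 11, 12, 14, 16, 17, 19, 22, 24, 28, 32, 34, 36, 38, 40, 44, 46, 48}, so |A + A| = 31. Thus K = 31/8. For comparison, the minimum possible |A + A| over all 8-element sets is 2·8 − 1 = 15 (so min K = 15/8), attained only by arithmetic progressions.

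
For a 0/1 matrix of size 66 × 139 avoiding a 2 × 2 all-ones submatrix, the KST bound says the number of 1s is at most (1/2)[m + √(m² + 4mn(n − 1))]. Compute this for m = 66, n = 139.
z(66, 139; 2, 2) ≤ (1/2)[66 + √(66² + 4·66·139·138)] = (1/2)[66 + √5068404] = 1158.6558

Kővári–Sós–Turán: let r_1, ..., r_66 be the row sums and z = Σ r_i the total number of 1s. Each pair of columns can share at most one row with both entries 1 (else a 2×2 all-ones block appears), so Σ_i C(r_i, 2) ≤ C(139, 2) = 9591. By convexity Σ_i C(r_i, 2) ≥ 66·C(z/66, 2) = z(z − 66)/(2·66), giving z² − 66z − 66·139·138 ≤ 0 and hence z ≤ (1/2)[66 + √(4356 + 4·1266012)] = (1/2)[66 + √5068404] ≈ (1/2)(66 + 2251.3116) = 1158.6558.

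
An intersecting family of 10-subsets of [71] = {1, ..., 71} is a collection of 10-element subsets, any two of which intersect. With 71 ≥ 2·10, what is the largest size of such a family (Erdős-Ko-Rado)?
max |F| = C(70, 9) = 65033528560

Erdős-Ko-Rado (1961): when n ≥ 2k, max |F| = C(n−1, k−1). The bound is attained by the star {A : i ∈ A} for any fixed i ∈ [n]. Here C(71−1, 10−1) = C(70, 9) = 65033528560.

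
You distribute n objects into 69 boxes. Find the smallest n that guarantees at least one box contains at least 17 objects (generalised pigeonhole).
n = (17 − 1)·69 + 1 = 1105

By the generalised pigeonhole principle, to guarantee some box contains ≥ r objects we need more than (r − 1) · k objects total. Threshold: n = (r − 1) · k + 1. With r = 17 and k = 69: n = 16 · 69 + 1 = 1104 + 1 = 1105. For n = 1104 = 16 · 69, we can put exactly 16 objects in every box, avoiding 17 in any single one — so 1105 is tight.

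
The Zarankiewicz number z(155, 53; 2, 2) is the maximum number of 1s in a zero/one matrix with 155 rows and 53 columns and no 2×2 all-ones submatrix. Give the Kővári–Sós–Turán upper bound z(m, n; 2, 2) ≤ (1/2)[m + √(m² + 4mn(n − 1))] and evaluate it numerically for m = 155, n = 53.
z(155, 53; 2, 2) ≤ (1/2)[155 + √(155² + 4·155·53·52)] = (1/2)[155 + √1732745] = 735.6689

Kővári–Sós–Turán: let r_1, ..., r_155 be the row sums and z = Σ r_i the total number of 1s. Each pair of columns can share at most one row with both entries 1 (else a 2×2 all-ones block appears), so Σ_i C(r_i, 2) ≤ C(53, 2) = 1378. By convexity Σ_i C(r_i, 2) ≥ 155·C(z/155, 2) = z(z − 155)/(2·155), giving z² − 155z − 155·53·52 ≤ 0 and hence z ≤ (1/2)[155 + √(24025 + 4·427180)] = (1/2)[155 + √1732745] ≈ (1/2)(155 + 1316.3377) = 735.6689.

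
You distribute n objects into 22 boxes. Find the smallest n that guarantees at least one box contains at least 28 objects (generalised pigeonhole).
n = (28 − 1)·22 + 1 = 595

By the generalised pigeonhole principle, to guarantee some box contains ≥ r objects we need more than (r − 1) · k objects total. Threshold: n = (r − 1) · k + 1. With r = 28 and k = 22: n = 27 · 22 + 1 = 594 + 1 = 595. For n = 594 = 27 · 22, we can put exactly 27 objects in every box, avoiding 28 in any single one — so 595 is tight.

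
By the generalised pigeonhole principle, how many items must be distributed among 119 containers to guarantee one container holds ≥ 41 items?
n = (41 − 1)·119 + 1 = 4761

By the generalised pigeonhole principle, to guarantee some box contains ≥ r objects we need more than (r − 1) · k objects total. Threshold: n = (r − 1) · k + 1. With r = 41 and k = 119: n = 40 · 119 + 1 = 4760 + 1 = 4761. For n = 4760 = 40 · 119, we can put exactly 40 objects in every box, avoiding 41 in any single one — so 4761 is tight.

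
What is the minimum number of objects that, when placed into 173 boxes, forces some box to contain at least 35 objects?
n = (35 − 1)·173 + 1 = 5883

By the generalised pigeonhole principle, to guarantee some box contains ≥ r objects we need more than (r − 1) · k objects total. Threshold: n = (r − 1) · k + 1. With r = 35 and k = 173: n = 34 · 173 + 1 = 5882 + 1 = 5883. For n = 5882 = 34 · 173, we can put exactly 34 objects in every box, avoiding 35 in any single one — so 5883 is tight.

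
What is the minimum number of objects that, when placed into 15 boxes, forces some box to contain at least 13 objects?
n = (13 − 1)·15 + 1 = 181

By the generalised pigeonhole principle, to guarantee some box contains ≥ r objects we need more than (r − 1) · k objects total. Threshold: n = (r − 1) · k + 1. With r = 13 and k = 15: n = 12 · 15 + 1 = 180 + 1 = 181. For n = 180 = 12 · 15, we can put exactly 12 objects in every box, avoiding 13 in any single one — so 181 is tight.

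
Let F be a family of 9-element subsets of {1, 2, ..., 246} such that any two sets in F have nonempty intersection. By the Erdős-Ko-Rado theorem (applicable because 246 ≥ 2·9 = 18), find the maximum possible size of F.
max |F| = C(245, 8) = 286853510505870

Erdős-Ko-Rado (1961): when n ≥ 2k, max |F| = C(n−1, k−1). The bound is attained by the star {A : i ∈ A} for any fixed i ∈ [n]. Here C(246−1, 9−1) = C(245, 8) = 286853510505870.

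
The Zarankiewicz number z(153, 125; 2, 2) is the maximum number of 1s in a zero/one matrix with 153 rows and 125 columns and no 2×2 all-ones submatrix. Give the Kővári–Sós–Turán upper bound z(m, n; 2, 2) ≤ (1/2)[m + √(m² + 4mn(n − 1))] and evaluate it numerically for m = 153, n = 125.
z(153, 125; 2, 2) ≤ (1/2)[153 + √(153² + 4·153·125·124)] = (1/2)[153 + √9509409] = 1618.3665

Kővári–Sós–Turán: let r_1, ..., r_153 be the row sums and z = Σ r_i the total number of 1s. Each pair of columns can share at most one row with both entries 1 (else a 2×2 all-ones block appears), so Σ_i C(r_i, 2) ≤ C(125, 2) = 7750. By convexity Σ_i C(r_i, 2) ≥ 153·C(z/153, 2) = z(z − 153)/(2·153), giving z² − 153z − 153·125·124 ≤ 0 and hence z ≤ (1/2)[153 + √(23409 + 4·2371500)] = (1/2)[153 + √9509409] ≈ (1/2)(153 + 3083.733) = 1618.3665.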